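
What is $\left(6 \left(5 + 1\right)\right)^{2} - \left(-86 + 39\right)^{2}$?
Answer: $-913$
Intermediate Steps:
$\left(6 \left(5 + 1\right)\right)^{2} - \left(-86 + 39\right)^{2} = \left(6 \cdot 6\right)^{2} - \left(-47\right)^{2} = 36^{2} - 2209 = 1296 - 2209 = -913$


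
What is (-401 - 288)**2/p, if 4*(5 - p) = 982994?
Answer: -949442/491487 ≈ -1.9318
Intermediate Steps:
p = -491487/2 (p = 5 - 1/4*982994 = 5 - 491497/2 = -491487/2 ≈ -2.4574e+5)
(-401 - 288)**2/p = (-401 - 288)**2/(-491487/2) = (-689)**2*(-2/491487) = 474721*(-2/491487) = -949442/491487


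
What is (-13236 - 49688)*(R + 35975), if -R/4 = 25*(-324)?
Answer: -4302428500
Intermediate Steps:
R = 32400 (R = -100*(-324) = -4*(-8100) = 32400)
(-13236 - 49688)*(R + 35975) = (-13236 - 49688)*(32400 + 35975) = -62924*68375 = -4302428500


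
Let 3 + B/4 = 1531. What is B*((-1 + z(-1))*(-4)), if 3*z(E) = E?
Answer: 97792/3 ≈ 32597.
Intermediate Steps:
B = 6112 (B = -12 + 4*1531 = -12 + 6124 = 6112)
z(E) = E/3
B*((-1 + z(-1))*(-4)) = 6112*((-1 + (⅓)*(-1))*(-4)) = 6112*((-1 - ⅓)*(-4)) = 6112*(-4/3*(-4)) = 6112*(16/3) = 97792/3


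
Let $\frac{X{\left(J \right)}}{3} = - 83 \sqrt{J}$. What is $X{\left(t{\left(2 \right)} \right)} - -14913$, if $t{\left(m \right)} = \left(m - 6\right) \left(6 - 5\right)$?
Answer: $14913 - 498 i \approx 14913.0 - 498.0 i$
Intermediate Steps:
$t{\left(m \right)} = -6 + m$ ($t{\left(m \right)} = \left(-6 + m\right) 1 = -6 + m$)
$X{\left(J \right)} = - 249 \sqrt{J}$ ($X{\left(J \right)} = 3 \left(- 83 \sqrt{J}\right) = - 249 \sqrt{J}$)
$X{\left(t{\left(2 \right)} \right)} - -14913 = - 249 \sqrt{-6 + 2} - -14913 = - 249 \sqrt{-4} + 14913 = - 249 \cdot 2 i + 14913 = - 498 i + 14913 = 14913 - 498 i$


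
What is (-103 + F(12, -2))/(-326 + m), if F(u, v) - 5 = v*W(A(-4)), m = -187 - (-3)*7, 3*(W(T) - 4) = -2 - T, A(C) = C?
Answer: 161/738 ≈ 0.21816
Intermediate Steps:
W(T) = 10/3 - T/3 (W(T) = 4 + (-2 - T)/3 = 4 + (-2/3 - T/3) = 10/3 - T/3)
m = -166 (m = -187 - 1*(-21) = -187 + 21 = -166)
F(u, v) = 5 + 14*v/3 (F(u, v) = 5 + v*(10/3 - 1/3*(-4)) = 5 + v*(10/3 + 4/3) = 5 + v*(14/3) = 5 + 14*v/3)
(-103 + F(12, -2))/(-326 + m) = (-103 + (5 + (14/3)*(-2)))/(-326 - 166) = (-103 + (5 - 28/3))/(-492) = (-103 - 13/3)*(-1/492) = -322/3*(-1/492) = 161/738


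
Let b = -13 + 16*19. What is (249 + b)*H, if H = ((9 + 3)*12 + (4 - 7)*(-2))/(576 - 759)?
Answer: -27000/61 ≈ -442.62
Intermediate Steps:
H = -50/61 (H = (12*12 - 3*(-2))/(-183) = (144 + 6)*(-1/183) = 150*(-1/183) = -50/61 ≈ -0.81967)
b = 291 (b = -13 + 304 = 291)
(249 + b)*H = (249 + 291)*(-50/61) = 540*(-50/61) = -27000/61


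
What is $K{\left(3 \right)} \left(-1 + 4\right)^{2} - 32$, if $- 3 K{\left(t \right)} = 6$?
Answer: $-50$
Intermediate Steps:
$K{\left(t \right)} = -2$ ($K{\left(t \right)} = \left(- \frac{1}{3}\right) 6 = -2$)
$K{\left(3 \right)} \left(-1 + 4\right)^{2} - 32 = - 2 \left(-1 + 4\right)^{2} - 32 = - 2 \cdot 3^{2} - 32 = \left(-2\right) 9 - 32 = -18 - 32 = -50$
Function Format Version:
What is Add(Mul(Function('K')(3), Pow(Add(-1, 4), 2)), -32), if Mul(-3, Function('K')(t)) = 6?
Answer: -50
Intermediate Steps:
Function('K')(t) = -2 (Function('K')(t) = Mul(Rational(-1, 3), 6) = -2)
Add(Mul(Function('K')(3), Pow(Add(-1, 4), 2)), -32) = Add(Mul(-2, Pow(Add(-1, 4), 2)), -32) = Add(Mul(-2, Pow(3, 2)), -32) = Add(Mul(-2, 9), -32) = Add(-18, -32) = -50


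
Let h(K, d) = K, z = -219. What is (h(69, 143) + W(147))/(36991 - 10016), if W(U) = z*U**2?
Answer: -4732302/26975 ≈ -175.43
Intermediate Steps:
W(U) = -219*U**2
(h(69, 143) + W(147))/(36991 - 10016) = (69 - 219*147**2)/(36991 - 10016) = (69 - 219*21609)/26975 = (69 - 4732371)*(1/26975) = -4732302*1/26975 = -4732302/26975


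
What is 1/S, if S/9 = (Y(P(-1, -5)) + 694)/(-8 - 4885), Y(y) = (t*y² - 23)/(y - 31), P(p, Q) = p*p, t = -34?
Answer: -16310/20877 ≈ -0.78124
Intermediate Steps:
P(p, Q) = p²
Y(y) = (-23 - 34*y²)/(-31 + y) (Y(y) = (-34*y² - 23)/(y - 31) = (-23 - 34*y²)/(-31 + y))
S = -20877/16310 (S = 9*(((-23 - 34*((-1)²)²)/(-31 + (-1)²) + 694)/(-8 - 4885)) = 9*(((-23 - 34*1²)/(-31 + 1) + 694)/(-4893)) = 9*(((-23 - 34*1)/(-30) + 694)*(-1/4893)) = 9*((-(-23 - 34)/30 + 694)*(-1/4893)) = 9*((-1/30*(-57) + 694)*(-1/4893)) = 9*((19/10 + 694)*(-1/4893)) = 9*((6959/10)*(-1/4893)) = 9*(-6959/48930) = -20877/16310 ≈ -1.2800)
1/S = 1/(-20877/16310) = -16310/20877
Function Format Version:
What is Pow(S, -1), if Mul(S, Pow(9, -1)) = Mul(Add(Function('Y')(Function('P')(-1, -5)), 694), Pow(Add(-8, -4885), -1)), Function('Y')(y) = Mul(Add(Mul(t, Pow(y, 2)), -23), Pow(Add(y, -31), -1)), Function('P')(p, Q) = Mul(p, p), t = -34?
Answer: Rational(-16310, 20877) ≈ -0.78124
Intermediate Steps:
Function('P')(p, Q) = Pow(p, 2)
Function('Y')(y) = Mul(Pow(Add(-31, y), -1), Add(-23, Mul(-34, Pow(y, 2)))) (Function('Y')(y) = Mul(Add(Mul(-34, Pow(y, 2)), -23), Pow(Add(y, -31), -1)) = Mul(Add(-23, Mul(-34, Pow(y, 2))), Pow(Add(-31, y), -1)) = Mul(Pow(Add(-31, y), -1), Add(-23, Mul(-34, Pow(y, 2)))))
S = Rational(-20877, 16310) (S = Mul(9, Mul(Add(Mul(Pow(Add(-31, Pow(-1, 2)), -1), Add(-23, Mul(-34, Pow(Pow(-1, 2), 2)))), 694), Pow(Add(-8, -4885), -1))) = Mul(9, Mul(Add(Mul(Pow(Add(-31, 1), -1), Add(-23, Mul(-34, Pow(1, 2)))), 694), Pow(-4893, -1))) = Mul(9, Mul(Add(Mul(Pow(-30, -1), Add(-23, Mul(-34, 1))), 694), Rational(-1, 4893))) = Mul(9, Mul(Add(Mul(Rational(-1, 30), Add(-23, -34)), 694), Rational(-1, 4893))) = Mul(9, Mul(Add(Mul(Rational(-1, 30), -57), 694), Rational(-1, 4893))) = Mul(9, Mul(Add(Rational(19, 10), 694), Rational(-1, 4893))) = Mul(9, Mul(Rational(6959, 10), Rational(-1, 4893))) = Mul(9, Rational(-6959, 48930)) = Rational(-20877, 16310) ≈ -1.2800)
Pow(S, -1) = Pow(Rational(-20877, 16310), -1) = Rational(-16310, 20877)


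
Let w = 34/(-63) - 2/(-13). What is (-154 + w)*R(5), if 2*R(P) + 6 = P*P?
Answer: -1201199/819 ≈ -1466.7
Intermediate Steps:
R(P) = -3 + P²/2 (R(P) = -3 + (P*P)/2 = -3 + P²/2)
w = -316/819 (w = 34*(-1/63) - 2*(-1/13) = -34/63 + 2/13 = -316/819 ≈ -0.38584)
(-154 + w)*R(5) = (-154 - 316/819)*(-3 + (½)*5²) = -126442*(-3 + (½)*25)/819 = -126442*(-3 + 25/2)/819 = -126442/819*19/2 = -1201199/819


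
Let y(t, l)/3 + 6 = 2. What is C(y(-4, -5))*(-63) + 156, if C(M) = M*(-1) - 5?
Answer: -285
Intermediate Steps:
y(t, l) = -12 (y(t, l) = -18 + 3*2 = -18 + 6 = -12)
C(M) = -5 - M (C(M) = -M - 5 = -5 - M)
C(y(-4, -5))*(-63) + 156 = (-5 - 1*(-12))*(-63) + 156 = (-5 + 12)*(-63) + 156 = 7*(-63) + 156 = -441 + 156 = -285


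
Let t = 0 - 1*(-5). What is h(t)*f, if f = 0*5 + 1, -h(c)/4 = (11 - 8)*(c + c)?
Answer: -120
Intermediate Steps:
t = 5 (t = 0 + 5 = 5)
h(c) = -24*c (h(c) = -4*(11 - 8)*(c + c) = -12*2*c = -24*c)
f = 1 (f = 0 + 1 = 1)
h(t)*f = -24*5*1 = -120*1 = -120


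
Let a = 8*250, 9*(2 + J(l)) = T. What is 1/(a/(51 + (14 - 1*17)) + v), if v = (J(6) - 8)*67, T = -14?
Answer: -9/6593 ≈ -0.0013651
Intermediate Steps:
J(l) = -32/9 (J(l) = -2 + (⅑)*(-14) = -2 - 14/9 = -32/9)
a = 2000
v = -6968/9 (v = (-32/9 - 8)*67 = -104/9*67 = -6968/9 ≈ -774.22)
1/(a/(51 + (14 - 1*17)) + v) = 1/(2000/(51 + (14 - 1*17)) - 6968/9) = 1/(2000/(51 + (14 - 17)) - 6968/9) = 1/(2000/(51 - 3) - 6968/9) = 1/(2000/48 - 6968/9) = 1/((1/48)*2000 - 6968/9) = 1/(125/3 - 6968/9) = 1/(-6593/9) = -9/6593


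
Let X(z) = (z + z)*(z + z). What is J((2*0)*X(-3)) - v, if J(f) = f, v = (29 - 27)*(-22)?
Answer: 44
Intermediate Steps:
X(z) = 4*z² (X(z) = (2*z)*(2*z) = 4*z²)
v = -44 (v = 2*(-22) = -44)
J((2*0)*X(-3)) - v = (2*0)*(4*(-3)²) - 1*(-44) = 0*(4*9) + 44 = 0*36 + 44 = 0 + 44 = 44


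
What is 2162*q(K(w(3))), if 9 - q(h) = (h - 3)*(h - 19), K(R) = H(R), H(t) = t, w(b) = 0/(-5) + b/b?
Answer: -58374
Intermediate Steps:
w(b) = 1 (w(b) = 0*(-1/5) + 1 = 0 + 1 = 1)
K(R) = R
q(h) = 9 - (-19 + h)*(-3 + h) (q(h) = 9 - (h - 3)*(h - 19) = 9 - (-3 + h)*(-19 + h) = 9 - (-19 + h)*(-3 + h))
2162*q(K(w(3))) = 2162*(-48 - 1*1**2 + 22*1) = 2162*(-48 - 1*1 + 22) = 2162*(-48 - 1 + 22) = 2162*(-27) = -58374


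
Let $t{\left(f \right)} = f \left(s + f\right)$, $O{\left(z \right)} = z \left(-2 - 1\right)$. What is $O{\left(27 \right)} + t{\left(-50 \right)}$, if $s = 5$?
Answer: $2169$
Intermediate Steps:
$O{\left(z \right)} = - 3 z$ ($O{\left(z \right)} = z \left(-3\right) = - 3 z$)
$t{\left(f \right)} = f \left(5 + f\right)$
$O{\left(27 \right)} + t{\left(-50 \right)} = \left(-3\right) 27 - 50 \left(5 - 50\right) = -81 - -2250 = -81 + 2250 = 2169$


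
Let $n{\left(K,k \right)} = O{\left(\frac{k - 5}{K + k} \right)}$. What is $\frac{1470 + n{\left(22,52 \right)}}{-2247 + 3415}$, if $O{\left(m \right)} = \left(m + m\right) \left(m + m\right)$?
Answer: $\frac{2014639}{1598992} \approx 1.2599$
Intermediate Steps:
$O{\left(m \right)} = 4 m^{2}$ ($O{\left(m \right)} = 2 m 2 m = 4 m^{2}$)
$n{\left(K,k \right)} = \frac{4 \left(-5 + k\right)^{2}}{\left(K + k\right)^{2}}$ ($n{\left(K,k \right)} = 4 \left(\frac{k - 5}{K + k}\right)^{2} = 4 \left(\frac{-5 + k}{K + k}\right)^{2} = 4 \frac{\left(-5 + k\right)^{2}}{\left(K + k\right)^{2}} = \frac{4 \left(-5 + k\right)^{2}}{\left(K + k\right)^{2}}$)
$\frac{1470 + n{\left(22,52 \right)}}{-2247 + 3415} = \frac{1470 + \frac{4 \left(-5 + 52\right)^{2}}{\left(22 + 52\right)^{2}}}{-2247 + 3415} = \frac{1470 + \frac{4 \cdot 47^{2}}{5476}}{1168} = \left(1470 + 4 \cdot 2209 \cdot \frac{1}{5476}\right) \frac{1}{1168} = \left(1470 + \frac{2209}{1369}\right) \frac{1}{1168} = \frac{2014639}{1369} \cdot \frac{1}{1168} = \frac{2014639}{1598992}$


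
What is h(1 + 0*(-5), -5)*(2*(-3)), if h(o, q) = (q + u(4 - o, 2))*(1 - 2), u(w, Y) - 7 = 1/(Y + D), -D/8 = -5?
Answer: 85/7 ≈ 12.143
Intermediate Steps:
D = 40 (D = -8*(-5) = 40)
u(w, Y) = 7 + 1/(40 + Y) (u(w, Y) = 7 + 1/(Y + 40) = 7 + 1/(40 + Y))
h(o, q) = -295/42 - q (h(o, q) = (q + (281 + 7*2)/(40 + 2))*(1 - 2) = (q + (281 + 14)/42)*(-1) = (q + (1/42)*295)*(-1) = (q + 295/42)*(-1) = (295/42 + q)*(-1) = -295/42 - q)
h(1 + 0*(-5), -5)*(2*(-3)) = (-295/42 - 1*(-5))*(2*(-3)) = (-295/42 + 5)*(-6) = -85/42*(-6) = 85/7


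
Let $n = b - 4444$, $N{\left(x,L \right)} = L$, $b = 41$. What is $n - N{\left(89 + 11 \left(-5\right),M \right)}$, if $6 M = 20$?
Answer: $- \frac{13219}{3} \approx -4406.3$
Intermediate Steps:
$M = \frac{10}{3}$ ($M = \frac{1}{6} \cdot 20 = \frac{10}{3} \approx 3.3333$)
$n = -4403$ ($n = 41 - 4444 = -4403$)
$n - N{\left(89 + 11 \left(-5\right),M \right)} = -4403 - \frac{10}{3} = - \frac{13219}{3}$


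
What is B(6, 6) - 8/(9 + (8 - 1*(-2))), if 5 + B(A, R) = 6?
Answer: 11/19 ≈ 0.57895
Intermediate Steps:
B(A, R) = 1 (B(A, R) = -5 + 6 = 1)
B(6, 6) - 8/(9 + (8 - 1*(-2))) = 1 - 8/(9 + (8 - 1*(-2))) = 1 - 8/(9 + (8 + 2)) = 1 - 8/(9 + 10) = 1 - 8/19 = 11/19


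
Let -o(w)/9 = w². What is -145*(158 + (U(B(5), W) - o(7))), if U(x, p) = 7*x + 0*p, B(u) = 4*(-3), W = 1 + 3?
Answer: -74675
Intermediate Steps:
W = 4
B(u) = -12
U(x, p) = 7*x (U(x, p) = 7*x + 0 = 7*x)
o(w) = -9*w²
-145*(158 + (U(B(5), W) - o(7))) = -145*(158 + (7*(-12) - (-9)*7²)) = -145*(158 + (-84 - (-9)*49)) = -145*(158 + (-84 - 1*(-441))) = -145*(158 + (-84 + 441)) = -145*(158 + 357) = -145*515 = -74675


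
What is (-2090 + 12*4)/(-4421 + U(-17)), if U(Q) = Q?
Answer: 1021/2219 ≈ 0.46012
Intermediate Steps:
(-2090 + 12*4)/(-4421 + U(-17)) = (-2090 + 12*4)/(-4421 - 17) = (-2090 + 48)/(-4438) = -2042*(-1/4438) = 1021/2219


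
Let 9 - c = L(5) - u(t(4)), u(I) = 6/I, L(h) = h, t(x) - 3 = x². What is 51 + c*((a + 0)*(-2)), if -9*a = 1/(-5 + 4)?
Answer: 8557/171 ≈ 50.041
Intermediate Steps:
t(x) = 3 + x²
a = ⅑ (a = -1/(9*(-5 + 4)) = -⅑/(-1) = -⅑*(-1) = ⅑ ≈ 0.11111)
c = 82/19 (c = 9 - (5 - 6/(3 + 4²)) = 9 - (5 - 6/(3 + 16)) = 9 - (5 - 6/19) = 9 - 1*89/19 = 9 - 89/19 = 82/19 ≈ 4.3158)
51 + c*((a + 0)*(-2)) = 51 + 82*((⅑ + 0)*(-2))/19 = 51 + 82*((⅑)*(-2))/19 = 51 + (82/19)*(-2/9) = 51 - 164/171 = 8557/171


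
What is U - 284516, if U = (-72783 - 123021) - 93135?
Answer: -573455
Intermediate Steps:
U = -288939 (U = -195804 - 93135 = -288939)
U - 284516 = -288939 - 284516 = -573455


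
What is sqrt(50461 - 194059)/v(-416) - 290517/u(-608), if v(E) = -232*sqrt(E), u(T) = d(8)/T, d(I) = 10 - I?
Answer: 88317168 - sqrt(5523)/928 ≈ 8.8317e+7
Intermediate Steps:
u(T) = 2/T (u(T) = (10 - 1*8)/T = (10 - 8)/T = 2/T)
sqrt(50461 - 194059)/v(-416) - 290517/u(-608) = sqrt(50461 - 194059)/((-928*I*sqrt(26))) - 290517/(2/(-608)) = sqrt(-143598)/((-928*I*sqrt(26))) - 290517/(2*(-1/608)) = (I*sqrt(143598))/((-928*I*sqrt(26))) - 290517/(-1/304) = (I*sqrt(143598))*(I*sqrt(26)/24128) - 290517*(-304) = -sqrt(5523)/928 + 88317168 = 88317168 - sqrt(5523)/928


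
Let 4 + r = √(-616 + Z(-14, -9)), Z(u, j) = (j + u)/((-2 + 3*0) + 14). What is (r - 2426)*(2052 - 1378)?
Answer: -1637820 + 337*I*√22245/3 ≈ -1.6378e+6 + 16754.0*I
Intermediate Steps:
Z(u, j) = j/12 + u/12 (Z(u, j) = (j + u)/((-2 + 0) + 14) = (j + u)/(-2 + 14) = (j + u)/12 = (j + u)*(1/12) = j/12 + u/12)
r = -4 + I*√22245/6 (r = -4 + √(-616 + ((1/12)*(-9) + (1/12)*(-14))) = -4 + √(-616 + (-¾ - 7/6)) = -4 + √(-616 - 23/12) = -4 + √(-7415/12) = -4 + I*√22245/6 ≈ -4.0 + 24.858*I)
(r - 2426)*(2052 - 1378) = ((-4 + I*√22245/6) - 2426)*(2052 - 1378) = (-2430 + I*√22245/6)*674 = -1637820 + 337*I*√22245/3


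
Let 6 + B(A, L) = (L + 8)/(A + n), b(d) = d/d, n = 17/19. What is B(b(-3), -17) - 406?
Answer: -1667/4 ≈ -416.75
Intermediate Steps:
n = 17/19 (n = 17*(1/19) = 17/19 ≈ 0.89474)
b(d) = 1
B(A, L) = -6 + (8 + L)/(17/19 + A) (B(A, L) = -6 + (L + 8)/(A + 17/19) = -6 + (8 + L)/(17/19 + A))
B(b(-3), -17) - 406 = (50 - 114*1 + 19*(-17))/(17 + 19*1) - 406 = (50 - 114 - 323)/(17 + 19) - 406 = -387/36 - 406 = (1/36)*(-387) - 406 = -43/4 - 406 = -1667/4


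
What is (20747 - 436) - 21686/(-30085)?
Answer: 611078121/30085 ≈ 20312.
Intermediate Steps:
(20747 - 436) - 21686/(-30085) = 20311 - 21686*(-1/30085) = 20311 + 21686/30085 = 611078121/30085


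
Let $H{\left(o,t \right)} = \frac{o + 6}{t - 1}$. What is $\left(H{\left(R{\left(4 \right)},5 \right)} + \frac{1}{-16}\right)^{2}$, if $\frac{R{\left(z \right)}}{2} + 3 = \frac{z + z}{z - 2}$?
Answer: $\frac{961}{256} \approx 3.7539$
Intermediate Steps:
$R{\left(z \right)} = -6 + \frac{4 z}{-2 + z}$ ($R{\left(z \right)} = -6 + 2 \frac{z + z}{z - 2} = -6 + 2 \frac{2 z}{-2 + z} = -6 + \frac{4 z}{-2 + z}$)
$H{\left(o,t \right)} = \frac{6 + o}{-1 + t}$
$\left(H{\left(R{\left(4 \right)},5 \right)} + \frac{1}{-16}\right)^{2} = \left(\frac{6 + \frac{2 \left(6 - 4\right)}{-2 + 4}}{-1 + 5} + \frac{1}{-16}\right)^{2} = \left(\frac{6 + \frac{2 \left(6 - 4\right)}{2}}{4} - \frac{1}{16}\right)^{2} = \left(\frac{6 + 2 \cdot \frac{1}{2} \cdot 2}{4} - \frac{1}{16}\right)^{2} = \left(\frac{6 + 2}{4} - \frac{1}{16}\right)^{2} = \left(\frac{1}{4} \cdot 8 - \frac{1}{16}\right)^{2} = \left(2 - \frac{1}{16}\right)^{2} = \left(\frac{31}{16}\right)^{2} = \frac{961}{256}$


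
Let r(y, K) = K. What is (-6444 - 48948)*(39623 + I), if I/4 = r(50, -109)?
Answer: -2170646304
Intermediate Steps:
I = -436 (I = 4*(-109) = -436)
(-6444 - 48948)*(39623 + I) = (-6444 - 48948)*(39623 - 436) = -55392*39187 = -2170646304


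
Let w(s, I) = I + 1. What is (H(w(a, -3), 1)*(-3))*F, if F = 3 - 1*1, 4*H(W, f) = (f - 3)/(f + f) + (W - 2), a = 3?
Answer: 15/2 ≈ 7.5000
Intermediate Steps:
w(s, I) = 1 + I
H(W, f) = -½ + W/4 + (-3 + f)/(8*f) (H(W, f) = ((f - 3)/(f + f) + (W - 2))/4 = ((-3 + f)/((2*f)) + (-2 + W))/4 = ((-3 + f)*(1/(2*f)) + (-2 + W))/4 = ((-3 + f)/(2*f) + (-2 + W))/4 = (-2 + W + (-3 + f)/(2*f))/4 = -½ + W/4 + (-3 + f)/(8*f))
F = 2 (F = 3 - 1 = 2)
(H(w(a, -3), 1)*(-3))*F = (((⅛)*(-3 + 1*(-3 + 2*(1 - 3)))/1)*(-3))*2 = (((⅛)*1*(-3 + 1*(-3 + 2*(-2))))*(-3))*2 = (((⅛)*1*(-3 + 1*(-3 - 4)))*(-3))*2 = (((⅛)*1*(-3 + 1*(-7)))*(-3))*2 = (((⅛)*1*(-3 - 7))*(-3))*2 = (((⅛)*1*(-10))*(-3))*2 = -5/4*(-3)*2 = (15/4)*2 = 15/2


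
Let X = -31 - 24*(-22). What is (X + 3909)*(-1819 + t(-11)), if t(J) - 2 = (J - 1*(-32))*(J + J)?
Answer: -10041274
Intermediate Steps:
X = 497 (X = -31 + 528 = 497)
t(J) = 2 + 2*J*(32 + J) (t(J) = 2 + (J - 1*(-32))*(J + J) = 2 + (J + 32)*(2*J) = 2 + (32 + J)*(2*J) = 2 + 2*J*(32 + J))
(X + 3909)*(-1819 + t(-11)) = (497 + 3909)*(-1819 + (2 + 2*(-11)**2 + 64*(-11))) = 4406*(-1819 + (2 + 2*121 - 704)) = 4406*(-1819 + (2 + 242 - 704)) = 4406*(-1819 - 460) = 4406*(-2279) = -10041274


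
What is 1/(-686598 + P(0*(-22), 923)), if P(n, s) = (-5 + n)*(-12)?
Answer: -1/686538 ≈ -1.4566e-6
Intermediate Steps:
P(n, s) = 60 - 12*n
1/(-686598 + P(0*(-22), 923)) = 1/(-686598 + (60 - 0*(-22))) = 1/(-686598 + (60 - 12*0)) = 1/(-686598 + (60 + 0)) = 1/(-686598 + 60) = 1/(-686538) = -1/686538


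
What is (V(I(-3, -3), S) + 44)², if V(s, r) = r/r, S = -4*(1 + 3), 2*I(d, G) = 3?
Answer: 2025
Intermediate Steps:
I(d, G) = 3/2 (I(d, G) = (½)*3 = 3/2)
S = -16 (S = -4*4 = -16)
V(s, r) = 1
(V(I(-3, -3), S) + 44)² = (1 + 44)² = 45² = 2025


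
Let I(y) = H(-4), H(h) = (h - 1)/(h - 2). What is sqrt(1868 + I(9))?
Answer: sqrt(67278)/6 ≈ 43.230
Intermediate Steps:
H(h) = (-1 + h)/(-2 + h)
I(y) = 5/6 (I(y) = (-1 - 4)/(-2 - 4) = -5/(-6) = -1/6*(-5) = 5/6)
sqrt(1868 + I(9)) = sqrt(1868 + 5/6) = sqrt(11213/6) = sqrt(67278)/6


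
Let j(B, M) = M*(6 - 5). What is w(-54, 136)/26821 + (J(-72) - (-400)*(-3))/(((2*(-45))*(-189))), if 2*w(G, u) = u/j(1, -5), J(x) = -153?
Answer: -12173383/152075070 ≈ -0.080049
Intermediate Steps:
j(B, M) = M (j(B, M) = M*1 = M)
w(G, u) = -u/10 (w(G, u) = (u/(-5))/2 = (u*(-1/5))/2 = (-u/5)/2 = -u/10)
w(-54, 136)/26821 + (J(-72) - (-400)*(-3))/(((2*(-45))*(-189))) = -1/10*136/26821 + (-153 - (-400)*(-3))/(((2*(-45))*(-189))) = -68/5*1/26821 + (-153 - 1*1200)/((-90*(-189))) = -68/134105 + (-153 - 1200)/17010 = -68/134105 - 1353*1/17010 = -68/134105 - 451/5670 = -12173383/152075070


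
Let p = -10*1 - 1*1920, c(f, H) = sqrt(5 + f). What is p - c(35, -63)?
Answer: -1930 - 2*sqrt(10) ≈ -1936.3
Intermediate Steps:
p = -1930 (p = -10 - 1920 = -1930)
p - c(35, -63) = -1930 - sqrt(5 + 35) = -1930 - sqrt(40) = -1930 - 2*sqrt(10)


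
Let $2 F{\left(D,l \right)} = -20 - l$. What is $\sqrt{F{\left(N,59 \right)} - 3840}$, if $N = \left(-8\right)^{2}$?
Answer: $\frac{i \sqrt{15518}}{2} \approx 62.286 i$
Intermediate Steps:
$N = 64$
$F{\left(D,l \right)} = -10 - \frac{l}{2}$ ($F{\left(D,l \right)} = \frac{-20 - l}{2} = -10 - \frac{l}{2}$)
$\sqrt{F{\left(N,59 \right)} - 3840} = \sqrt{\left(-10 - \frac{59}{2}\right) - 3840} = \sqrt{- \frac{79}{2} - 3840} = \sqrt{- \frac{7759}{2}} = \frac{i \sqrt{15518}}{2}$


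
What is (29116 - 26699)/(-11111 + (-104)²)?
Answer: -2417/295 ≈ -8.1932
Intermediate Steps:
(29116 - 26699)/(-11111 + (-104)²) = 2417/(-11111 + 10816) = 2417/(-295) = 2417*(-1/295) = -2417/295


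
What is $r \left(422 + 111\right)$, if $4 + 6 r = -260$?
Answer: $-23452$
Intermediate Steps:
$r = -44$ ($r = - \frac{2}{3} + \frac{1}{6} \left(-260\right) = - \frac{2}{3} - \frac{130}{3} = -44$)
$r \left(422 + 111\right) = - 44 \left(422 + 111\right) = \left(-44\right) 533 = -23452$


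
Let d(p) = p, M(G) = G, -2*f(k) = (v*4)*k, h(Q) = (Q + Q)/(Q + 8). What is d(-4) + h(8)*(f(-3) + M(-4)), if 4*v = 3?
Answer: -7/2 ≈ -3.5000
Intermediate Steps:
v = ¾ (v = (¼)*3 = ¾ ≈ 0.75000)
h(Q) = 2*Q/(8 + Q) (h(Q) = (2*Q)/(8 + Q) = 2*Q/(8 + Q))
f(k) = -3*k/2 (f(k) = -(¾)*4*k/2 = -3*k/2)
d(-4) + h(8)*(f(-3) + M(-4)) = -4 + (2*8/(8 + 8))*(-3/2*(-3) - 4) = -4 + (2*8/16)*(9/2 - 4) = -4 + (2*8*(1/16))*(½) = -4 + 1*(½) = -4 + ½ = -7/2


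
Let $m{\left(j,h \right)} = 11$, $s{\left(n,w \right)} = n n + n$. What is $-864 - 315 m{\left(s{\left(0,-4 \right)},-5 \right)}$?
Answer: $-4329$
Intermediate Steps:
$s{\left(n,w \right)} = n + n^{2}$ ($s{\left(n,w \right)} = n^{2} + n = n + n^{2}$)
$-864 - 315 m{\left(s{\left(0,-4 \right)},-5 \right)} = -864 - 3465 = -4329$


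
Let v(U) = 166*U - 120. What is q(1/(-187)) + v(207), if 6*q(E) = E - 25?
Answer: 19207424/561 ≈ 34238.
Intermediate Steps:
v(U) = -120 + 166*U
q(E) = -25/6 + E/6 (q(E) = (E - 25)/6 = (-25 + E)/6 = -25/6 + E/6)
q(1/(-187)) + v(207) = (-25/6 + (⅙)/(-187)) + (-120 + 166*207) = (-25/6 + (⅙)*(-1/187)) + (-120 + 34362) = (-25/6 - 1/1122) + 34242 = -2338/561 + 34242 = 19207424/561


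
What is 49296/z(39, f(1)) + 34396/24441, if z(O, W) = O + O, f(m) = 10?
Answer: 15481108/24441 ≈ 633.41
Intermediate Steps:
z(O, W) = 2*O
49296/z(39, f(1)) + 34396/24441 = 49296/((2*39)) + 34396/24441 = 49296/78 + 34396*(1/24441) = 49296*(1/78) + 34396/24441 = 632 + 34396/24441 = 15481108/24441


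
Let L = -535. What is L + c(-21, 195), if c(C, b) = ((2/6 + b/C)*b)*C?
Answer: 36125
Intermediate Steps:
c(C, b) = C*b*(⅓ + b/C) (c(C, b) = ((2*(⅙) + b/C)*b)*C = ((⅓ + b/C)*b)*C = (b*(⅓ + b/C))*C = C*b*(⅓ + b/C))
L + c(-21, 195) = -535 + (⅓)*195*(-21 + 3*195) = -535 + (⅓)*195*(-21 + 585) = -535 + (⅓)*195*564 = -535 + 36660 = 36125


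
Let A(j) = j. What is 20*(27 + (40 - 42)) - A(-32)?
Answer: 532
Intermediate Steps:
20*(27 + (40 - 42)) - A(-32) = 20*(27 + (40 - 42)) - 1*(-32) = 20*(27 - 2) + 32 = 20*25 + 32 = 500 + 32 = 532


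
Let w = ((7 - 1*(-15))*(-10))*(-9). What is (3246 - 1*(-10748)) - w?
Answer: 12014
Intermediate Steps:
w = 1980 (w = ((7 + 15)*(-10))*(-9) = (22*(-10))*(-9) = -220*(-9) = 1980)
(3246 - 1*(-10748)) - w = (3246 - 1*(-10748)) - 1*1980 = (3246 + 10748) - 1980 = 13994 - 1980 = 12014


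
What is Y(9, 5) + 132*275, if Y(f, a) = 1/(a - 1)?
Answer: 145201/4 ≈ 36300.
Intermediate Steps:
Y(f, a) = 1/(-1 + a)
Y(9, 5) + 132*275 = 1/(-1 + 5) + 132*275 = 1/4 + 36300 = ¼ + 36300 = 145201/4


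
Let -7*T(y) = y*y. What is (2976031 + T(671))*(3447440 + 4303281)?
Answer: 157975009404696/7 ≈ 2.2568e+13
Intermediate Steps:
T(y) = -y²/7 (T(y) = -y*y/7 = -y²/7)
(2976031 + T(671))*(3447440 + 4303281) = (2976031 - ⅐*671²)*(3447440 + 4303281) = (2976031 - ⅐*450241)*7750721 = (2976031 - 450241/7)*7750721 = (20381976/7)*7750721 = 157975009404696/7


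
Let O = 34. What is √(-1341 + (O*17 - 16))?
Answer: I*√779 ≈ 27.911*I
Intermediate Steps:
√(-1341 + (O*17 - 16)) = √(-1341 + (34*17 - 16)) = √(-1341 + (578 - 16)) = √(-1341 + 562) = √(-779) = I*√779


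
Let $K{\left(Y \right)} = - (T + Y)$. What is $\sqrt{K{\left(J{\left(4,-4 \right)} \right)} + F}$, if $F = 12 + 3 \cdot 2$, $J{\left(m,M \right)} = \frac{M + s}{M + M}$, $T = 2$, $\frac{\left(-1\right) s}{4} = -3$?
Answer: $\sqrt{17} \approx 4.1231$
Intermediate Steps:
$s = 12$ ($s = \left(-4\right) \left(-3\right) = 12$)
$J{\left(m,M \right)} = \frac{12 + M}{2 M}$ ($J{\left(m,M \right)} = \frac{M + 12}{M + M} = \frac{12 + M}{2 M}$)
$F = 18$ ($F = 12 + 6 = 18$)
$K{\left(Y \right)} = -2 - Y$ ($K{\left(Y \right)} = - (2 + Y) = -2 - Y$)
$\sqrt{K{\left(J{\left(4,-4 \right)} \right)} + F} = \sqrt{\left(-2 - \frac{12 - 4}{2 \left(-4\right)}\right) + 18} = \sqrt{\left(-2 - \frac{1}{2} \left(- \frac{1}{4}\right) 8\right) + 18} = \sqrt{\left(-2 - -1\right) + 18} = \sqrt{\left(-2 + 1\right) + 18} = \sqrt{-1 + 18} = \sqrt{17}$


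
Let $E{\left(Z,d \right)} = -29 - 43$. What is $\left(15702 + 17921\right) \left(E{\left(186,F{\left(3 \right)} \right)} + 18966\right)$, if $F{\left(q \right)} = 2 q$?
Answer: $635272962$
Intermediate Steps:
$E{\left(Z,d \right)} = -72$
$\left(15702 + 17921\right) \left(E{\left(186,F{\left(3 \right)} \right)} + 18966\right) = \left(15702 + 17921\right) \left(-72 + 18966\right) = 33623 \cdot 18894 = 635272962$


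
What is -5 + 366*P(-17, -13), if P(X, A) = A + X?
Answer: -10985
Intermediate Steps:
-5 + 366*P(-17, -13) = -5 + 366*(-13 - 17) = -5 + 366*(-30) = -5 - 10980 = -10985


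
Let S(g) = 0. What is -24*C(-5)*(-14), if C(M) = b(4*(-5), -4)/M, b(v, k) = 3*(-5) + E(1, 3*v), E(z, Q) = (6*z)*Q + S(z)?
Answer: 25200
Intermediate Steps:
E(z, Q) = 6*Q*z (E(z, Q) = (6*z)*Q + 0 = 6*Q*z + 0 = 6*Q*z)
b(v, k) = -15 + 18*v (b(v, k) = 3*(-5) + 6*(3*v)*1 = -15 + 18*v)
C(M) = -375/M (C(M) = (-15 + 18*(4*(-5)))/M = (-15 + 18*(-20))/M = (-15 - 360)/M = -375/M)
-24*C(-5)*(-14) = -(-9000)/(-5)*(-14) = -(-9000)*(-1)/5*(-14) = -24*75*(-14) = -1800*(-14) = 25200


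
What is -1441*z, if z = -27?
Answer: 38907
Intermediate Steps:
-1441*z = -1441*(-27) = -1*(-38907) = 38907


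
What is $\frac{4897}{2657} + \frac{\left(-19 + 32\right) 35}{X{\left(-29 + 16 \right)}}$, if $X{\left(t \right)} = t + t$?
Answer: $- \frac{83201}{5314} \approx -15.657$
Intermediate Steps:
$X{\left(t \right)} = 2 t$
$\frac{4897}{2657} + \frac{\left(-19 + 32\right) 35}{X{\left(-29 + 16 \right)}} = \frac{4897}{2657} + \frac{\left(-19 + 32\right) 35}{2 \left(-29 + 16\right)} = 4897 \cdot \frac{1}{2657} + \frac{13 \cdot 35}{2 \left(-13\right)} = \frac{4897}{2657} + \frac{455}{-26} = \frac{4897}{2657} + 455 \left(- \frac{1}{26}\right) = \frac{4897}{2657} - \frac{35}{2} = - \frac{83201}{5314}$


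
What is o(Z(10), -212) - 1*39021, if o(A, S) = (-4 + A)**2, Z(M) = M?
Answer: -38985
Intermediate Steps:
o(Z(10), -212) - 1*39021 = (-4 + 10)**2 - 1*39021 = 6**2 - 39021 = 36 - 39021 = -38985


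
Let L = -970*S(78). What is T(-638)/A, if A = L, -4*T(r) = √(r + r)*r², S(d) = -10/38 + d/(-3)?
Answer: -1933459*I*√319/242015 ≈ -142.69*I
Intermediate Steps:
S(d) = -5/19 - d/3 (S(d) = -10*1/38 + d*(-⅓) = -5/19 - d/3)
T(r) = -√2*r^(5/2)/4 (T(r) = -√(r + r)*r²/4 = -√(2*r)*r²/4 = -√2*√r*r²/4 = -√2*r^(5/2)/4)
L = 484030/19 (L = -970*(-5/19 - ⅓*78) = -970*(-5/19 - 26) = -970*(-499/19) = 484030/19 ≈ 25475.)
A = 484030/19 ≈ 25475.
T(-638)/A = (-√2*(-638)^(5/2)/4)/(484030/19) = -√2*407044*I*√638/4*(19/484030) = -203522*I*√319*(19/484030) = -1933459*I*√319/242015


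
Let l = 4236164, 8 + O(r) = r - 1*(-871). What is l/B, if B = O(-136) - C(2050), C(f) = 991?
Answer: -1059041/66 ≈ -16046.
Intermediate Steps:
O(r) = 863 + r (O(r) = -8 + (r - 1*(-871)) = -8 + (r + 871) = -8 + (871 + r) = 863 + r)
B = -264 (B = (863 - 136) - 1*991 = 727 - 991 = -264)
l/B = 4236164/(-264) = 4236164*(-1/264) = -1059041/66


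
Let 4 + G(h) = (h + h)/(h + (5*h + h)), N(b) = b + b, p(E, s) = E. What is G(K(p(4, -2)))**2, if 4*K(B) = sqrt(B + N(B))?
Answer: 676/49 ≈ 13.796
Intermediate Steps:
N(b) = 2*b
K(B) = sqrt(3)*sqrt(B)/4 (K(B) = sqrt(B + 2*B)/4 = sqrt(3*B)/4 = (sqrt(3)*sqrt(B))/4 = sqrt(3)*sqrt(B)/4)
G(h) = -26/7 (G(h) = -4 + (h + h)/(h + (5*h + h)) = -4 + (2*h)/(h + 6*h) = -4 + (2*h)/((7*h)) = -4 + (2*h)*(1/(7*h)) = -4 + 2/7 = -26/7)
G(K(p(4, -2)))**2 = (-26/7)**2 = 676/49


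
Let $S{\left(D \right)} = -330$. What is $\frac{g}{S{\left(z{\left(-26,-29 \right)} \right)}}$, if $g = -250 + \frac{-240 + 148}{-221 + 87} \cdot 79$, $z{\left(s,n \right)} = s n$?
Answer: $\frac{2186}{3685} \approx 0.59322$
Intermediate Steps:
$z{\left(s,n \right)} = n s$
$g = - \frac{13116}{67}$ ($g = -250 + - \frac{92}{-134} \cdot 79 = -250 + \left(-92\right) \left(- \frac{1}{134}\right) 79 = -250 + \frac{46}{67} \cdot 79 = -250 + \frac{3634}{67} = - \frac{13116}{67} \approx -195.76$)
$\frac{g}{S{\left(z{\left(-26,-29 \right)} \right)}} = - \frac{13116}{67 \left(-330\right)} = \left(- \frac{13116}{67}\right) \left(- \frac{1}{330}\right) = \frac{2186}{3685}$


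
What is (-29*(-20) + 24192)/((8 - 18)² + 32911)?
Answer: 2252/3001 ≈ 0.75042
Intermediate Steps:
(-29*(-20) + 24192)/((8 - 18)² + 32911) = (580 + 24192)/((-10)² + 32911) = 24772/(100 + 32911) = 24772/33011 = 24772*(1/33011) = 2252/3001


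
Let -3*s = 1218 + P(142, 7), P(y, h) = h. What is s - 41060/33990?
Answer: -1392031/3399 ≈ -409.54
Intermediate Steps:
s = -1225/3 (s = -(1218 + 7)/3 = -1/3*1225 = -1225/3 ≈ -408.33)
s - 41060/33990 = -1225/3 - 41060/33990 = -1225/3 - 41060*1/33990 = -1225/3 - 4106/3399 = -1392031/3399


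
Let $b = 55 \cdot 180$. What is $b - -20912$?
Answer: $30812$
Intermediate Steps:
$b = 9900$
$b - -20912 = 9900 - -20912 = 9900 + 20912 = 30812$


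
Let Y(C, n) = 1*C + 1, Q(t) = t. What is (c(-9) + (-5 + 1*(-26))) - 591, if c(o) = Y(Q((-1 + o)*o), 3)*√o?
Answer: -622 + 273*I ≈ -622.0 + 273.0*I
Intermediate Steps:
Y(C, n) = 1 + C (Y(C, n) = C + 1 = 1 + C)
c(o) = √o*(1 + o*(-1 + o)) (c(o) = (1 + (-1 + o)*o)*√o = (1 + o*(-1 + o))*√o = √o*(1 + o*(-1 + o)))
(c(-9) + (-5 + 1*(-26))) - 591 = (√(-9)*(1 - 9*(-1 - 9)) + (-5 + 1*(-26))) - 591 = ((3*I)*(1 - 9*(-10)) + (-5 - 26)) - 591 = ((3*I)*(1 + 90) - 31) - 591 = ((3*I)*91 - 31) - 591 = (273*I - 31) - 591 = (-31 + 273*I) - 591 = -622 + 273*I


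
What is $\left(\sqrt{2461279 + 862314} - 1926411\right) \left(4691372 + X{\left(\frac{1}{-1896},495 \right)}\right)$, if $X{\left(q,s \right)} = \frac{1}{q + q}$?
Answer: $-9035684388264 + 4690424 \sqrt{3323593} \approx -9.0271 \cdot 10^{12}$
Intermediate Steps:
$X{\left(q,s \right)} = \frac{1}{2 q}$
$\left(\sqrt{2461279 + 862314} - 1926411\right) \left(4691372 + X{\left(\frac{1}{-1896},495 \right)}\right) = \left(\sqrt{2461279 + 862314} - 1926411\right) \left(4691372 + \frac{1}{2 \frac{1}{-1896}}\right) = \left(\sqrt{3323593} - 1926411\right) \left(4691372 + \frac{1}{2 \left(- \frac{1}{1896}\right)}\right) = \left(-1926411 + \sqrt{3323593}\right) \left(4691372 + \frac{1}{2} \left(-1896\right)\right) = \left(-1926411 + \sqrt{3323593}\right) \left(4691372 - 948\right) = \left(-1926411 + \sqrt{3323593}\right) 4690424 = -9035684388264 + 4690424 \sqrt{3323593}$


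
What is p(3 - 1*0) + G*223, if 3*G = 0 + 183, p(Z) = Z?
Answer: 13606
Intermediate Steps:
G = 61 (G = (0 + 183)/3 = (⅓)*183 = 61)
p(3 - 1*0) + G*223 = (3 - 1*0) + 61*223 = (3 + 0) + 13603 = 3 + 13603 = 13606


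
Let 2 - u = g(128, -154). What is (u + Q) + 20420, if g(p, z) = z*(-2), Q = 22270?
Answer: 42384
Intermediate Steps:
g(p, z) = -2*z
u = -306 (u = 2 - (-2)*(-154) = 2 - 1*308 = 2 - 308 = -306)
(u + Q) + 20420 = (-306 + 22270) + 20420 = 21964 + 20420 = 42384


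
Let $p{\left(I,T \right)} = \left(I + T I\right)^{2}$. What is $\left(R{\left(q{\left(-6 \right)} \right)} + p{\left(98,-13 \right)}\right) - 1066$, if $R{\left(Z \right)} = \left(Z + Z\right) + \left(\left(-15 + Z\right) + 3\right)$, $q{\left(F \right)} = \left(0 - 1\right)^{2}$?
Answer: $1381901$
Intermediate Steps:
$p{\left(I,T \right)} = \left(I + I T\right)^{2}$
$q{\left(F \right)} = 1$ ($q{\left(F \right)} = \left(-1\right)^{2} = 1$)
$R{\left(Z \right)} = -12 + 3 Z$ ($R{\left(Z \right)} = 2 Z + \left(-12 + Z\right) = -12 + 3 Z$)
$\left(R{\left(q{\left(-6 \right)} \right)} + p{\left(98,-13 \right)}\right) - 1066 = \left(\left(-12 + 3 \cdot 1\right) + 98^{2} \left(1 - 13\right)^{2}\right) - 1066 = \left(\left(-12 + 3\right) + 9604 \left(-12\right)^{2}\right) - 1066 = \left(-9 + 9604 \cdot 144\right) - 1066 = \left(-9 + 1382976\right) - 1066 = 1382967 - 1066 = 1381901$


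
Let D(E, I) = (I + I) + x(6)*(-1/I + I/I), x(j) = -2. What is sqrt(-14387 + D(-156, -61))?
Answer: I*sqrt(53995553)/61 ≈ 120.46*I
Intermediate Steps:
D(E, I) = -2 + 2*I + 2/I (D(E, I) = (I + I) - 2*(-1/I + I/I) = 2*I - 2*(-1/I + 1) = 2*I - 2*(1 - 1/I) = 2*I + (-2 + 2/I) = -2 + 2*I + 2/I)
sqrt(-14387 + D(-156, -61)) = sqrt(-14387 + (-2 + 2*(-61) + 2/(-61))) = sqrt(-14387 + (-2 - 122 + 2*(-1/61))) = sqrt(-14387 + (-2 - 122 - 2/61)) = sqrt(-14387 - 7566/61) = sqrt(-885173/61) = I*sqrt(53995553)/61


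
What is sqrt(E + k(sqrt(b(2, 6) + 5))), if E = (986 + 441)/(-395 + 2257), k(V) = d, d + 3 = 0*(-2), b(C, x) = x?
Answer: I*sqrt(158042)/266 ≈ 1.4945*I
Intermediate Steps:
d = -3 (d = -3 + 0*(-2) = -3 + 0 = -3)
k(V) = -3
E = 1427/1862 ≈ 0.76638
sqrt(E + k(sqrt(b(2, 6) + 5))) = sqrt(1427/1862 - 3) = sqrt(-4159/1862) = I*sqrt(158042)/266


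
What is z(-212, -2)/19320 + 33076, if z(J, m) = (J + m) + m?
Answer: 26626171/805 ≈ 33076.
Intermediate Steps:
z(J, m) = J + 2*m
z(-212, -2)/19320 + 33076 = (-212 + 2*(-2))/19320 + 33076 = (-212 - 4)*(1/19320) + 33076 = -216*1/19320 + 33076 = -9/805 + 33076 = 26626171/805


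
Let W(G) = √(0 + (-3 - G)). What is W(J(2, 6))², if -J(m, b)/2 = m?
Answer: 1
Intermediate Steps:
J(m, b) = -2*m
W(G) = √(-3 - G)
W(J(2, 6))² = (√(-3 - (-2)*2))² = (√(-3 - 1*(-4)))² = (√(-3 + 4))² = (√1)² = 1² = 1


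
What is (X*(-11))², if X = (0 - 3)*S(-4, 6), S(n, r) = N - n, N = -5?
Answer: 1089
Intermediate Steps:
S(n, r) = -5 - n
X = 3 (X = (0 - 3)*(-5 - 1*(-4)) = -3*(-5 + 4) = -3*(-1) = 3)
(X*(-11))² = (3*(-11))² = (-33)² = 1089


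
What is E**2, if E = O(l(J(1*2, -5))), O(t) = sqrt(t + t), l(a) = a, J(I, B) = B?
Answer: -10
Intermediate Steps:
O(t) = sqrt(2)*sqrt(t) (O(t) = sqrt(2*t) = sqrt(2)*sqrt(t))
E = I*sqrt(10) (E = sqrt(2)*sqrt(-5) = sqrt(2)*(I*sqrt(5)) = I*sqrt(10) ≈ 3.1623*I)
E**2 = (I*sqrt(10))**2 = -10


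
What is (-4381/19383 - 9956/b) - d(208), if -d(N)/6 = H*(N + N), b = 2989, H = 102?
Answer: 162085514417/636657 ≈ 2.5459e+5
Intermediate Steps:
d(N) = -1224*N (d(N) = -612*(N + N) = -612*2*N = -1224*N)
(-4381/19383 - 9956/b) - d(208) = (-4381/19383 - 9956/2989) - (-1224)*208 = (-4381*1/19383 - 9956*1/2989) - 1*(-254592) = (-337/1491 - 9956/2989) + 254592 = -2264527/636657 + 254592 = 162085514417/636657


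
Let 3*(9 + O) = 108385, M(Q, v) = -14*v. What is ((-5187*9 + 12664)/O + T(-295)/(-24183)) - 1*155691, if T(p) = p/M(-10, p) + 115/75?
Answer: -21418871992298239/137572129485 ≈ -1.5569e+5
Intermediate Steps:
O = 108358/3 (O = -9 + (⅓)*108385 = -9 + 108385/3 = 108358/3 ≈ 36119.)
T(p) = 307/210 (T(p) = p/((-14*p)) + 115/75 = p*(-1/(14*p)) + 115*(1/75) = -1/14 + 23/15 = 307/210)
((-5187*9 + 12664)/O + T(-295)/(-24183)) - 1*155691 = ((-5187*9 + 12664)/(108358/3) + (307/210)/(-24183)) - 1*155691 = ((-46683 + 12664)*(3/108358) + (307/210)*(-1/24183)) - 155691 = (-34019*3/108358 - 307/5078430) - 155691 = (-102057/108358 - 307/5078430) - 155691 = -129580649104/137572129485 - 155691 = -21418871992298239/137572129485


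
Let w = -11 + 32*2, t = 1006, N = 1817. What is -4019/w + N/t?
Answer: -3946813/53318 ≈ -74.024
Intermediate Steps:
w = 53 (w = -11 + 64 = 53)
-4019/w + N/t = -4019/53 + 1817/1006 = -3946813/53318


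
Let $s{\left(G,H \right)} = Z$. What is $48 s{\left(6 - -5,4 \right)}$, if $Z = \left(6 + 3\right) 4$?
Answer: $1728$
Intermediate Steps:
$Z = 36$ ($Z = 9 \cdot 4 = 36$)
$s{\left(G,H \right)} = 36$
$48 s{\left(6 - -5,4 \right)} = 48 \cdot 36 = 1728$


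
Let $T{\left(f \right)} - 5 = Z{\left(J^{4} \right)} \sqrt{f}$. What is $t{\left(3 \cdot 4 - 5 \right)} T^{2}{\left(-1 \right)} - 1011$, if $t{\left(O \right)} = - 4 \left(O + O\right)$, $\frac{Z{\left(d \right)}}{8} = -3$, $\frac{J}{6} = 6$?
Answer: $29845 + 13440 i \approx 29845.0 + 13440.0 i$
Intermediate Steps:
$J = 36$ ($J = 6 \cdot 6 = 36$)
$Z{\left(d \right)} = -24$ ($Z{\left(d \right)} = 8 \left(-3\right) = -24$)
$T{\left(f \right)} = 5 - 24 \sqrt{f}$
$t{\left(O \right)} = - 8 O$ ($t{\left(O \right)} = - 4 \cdot 2 O = - 8 O$)
$t{\left(3 \cdot 4 - 5 \right)} T^{2}{\left(-1 \right)} - 1011 = - 8 \left(3 \cdot 4 - 5\right) \left(5 - 24 \sqrt{-1}\right)^{2} - 1011 = - 8 \left(12 - 5\right) \left(5 - 24 i\right)^{2} - 1011 = \left(-8\right) 7 \left(5 - 24 i\right)^{2} - 1011 = - 56 \left(5 - 24 i\right)^{2} - 1011 = -1011 - 56 \left(5 - 24 i\right)^{2}$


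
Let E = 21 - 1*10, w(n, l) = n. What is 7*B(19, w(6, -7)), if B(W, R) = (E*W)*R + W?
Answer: 8911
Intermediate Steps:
E = 11 (E = 21 - 10 = 11)
B(W, R) = W + 11*R*W (B(W, R) = (11*W)*R + W = 11*R*W + W = W + 11*R*W)
7*B(19, w(6, -7)) = 7*(19*(1 + 11*6)) = 7*(19*(1 + 66)) = 7*(19*67) = 7*1273 = 8911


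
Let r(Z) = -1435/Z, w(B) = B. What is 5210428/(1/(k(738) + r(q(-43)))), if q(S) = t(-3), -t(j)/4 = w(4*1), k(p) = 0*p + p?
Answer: 17250424501/4 ≈ 4.3126e+9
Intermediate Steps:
k(p) = p (k(p) = 0 + p = p)
t(j) = -16
q(S) = -16
5210428/(1/(k(738) + r(q(-43)))) = 5210428/(1/(738 - 1435/(-16))) = 5210428/(1/(738 - 1435*(-1/16))) = 5210428/(1/(738 + 1435/16)) = 5210428/(1/(13243/16)) = 5210428/(16/13243) = 5210428*(13243/16) = 17250424501/4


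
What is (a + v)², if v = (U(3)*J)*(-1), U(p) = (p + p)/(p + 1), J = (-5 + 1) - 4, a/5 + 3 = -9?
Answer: 2304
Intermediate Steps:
a = -60 (a = -15 + 5*(-9) = -15 - 45 = -60)
J = -8 (J = -4 - 4 = -8)
U(p) = 2*p/(1 + p) (U(p) = (2*p)/(1 + p) = 2*p/(1 + p))
v = 12 (v = ((2*3/(1 + 3))*(-8))*(-1) = ((2*3/4)*(-8))*(-1) = ((2*3*(¼))*(-8))*(-1) = ((3/2)*(-8))*(-1) = -12*(-1) = 12)
(a + v)² = (-60 + 12)² = (-48)² = 2304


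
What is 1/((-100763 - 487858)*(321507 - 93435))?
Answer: -1/134247968712 ≈ -7.4489e-12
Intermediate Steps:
1/((-100763 - 487858)*(321507 - 93435)) = 1/(-588621*228072) = 1/(-134247968712) = -1/134247968712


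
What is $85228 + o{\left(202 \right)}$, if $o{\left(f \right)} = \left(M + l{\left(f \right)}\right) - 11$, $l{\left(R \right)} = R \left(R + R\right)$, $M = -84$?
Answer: $166741$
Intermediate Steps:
$l{\left(R \right)} = 2 R^{2}$ ($l{\left(R \right)} = R 2 R = 2 R^{2}$)
$o{\left(f \right)} = -95 + 2 f^{2}$ ($o{\left(f \right)} = \left(-84 + 2 f^{2}\right) - 11 = -95 + 2 f^{2}$)
$85228 + o{\left(202 \right)} = 85228 - \left(95 - 2 \cdot 202^{2}\right) = 85228 + \left(-95 + 2 \cdot 40804\right) = 85228 + \left(-95 + 81608\right) = 85228 + 81513 = 166741$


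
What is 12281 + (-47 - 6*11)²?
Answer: 25050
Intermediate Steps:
12281 + (-47 - 6*11)² = 12281 + (-47 - 66)² = 12281 + (-113)² = 12281 + 12769 = 25050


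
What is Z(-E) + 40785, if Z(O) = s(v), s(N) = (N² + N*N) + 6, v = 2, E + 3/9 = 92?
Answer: 40799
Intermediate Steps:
E = 275/3 (E = -⅓ + 92 = 275/3 ≈ 91.667)
s(N) = 6 + 2*N² (s(N) = (N² + N²) + 6 = 2*N² + 6 = 6 + 2*N²)
Z(O) = 14 (Z(O) = 6 + 2*2² = 6 + 2*4 = 6 + 8 = 14)
Z(-E) + 40785 = 14 + 40785 = 40799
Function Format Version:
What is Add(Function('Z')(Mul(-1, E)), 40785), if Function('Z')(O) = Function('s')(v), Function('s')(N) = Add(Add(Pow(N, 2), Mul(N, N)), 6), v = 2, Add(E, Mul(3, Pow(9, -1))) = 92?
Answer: 40799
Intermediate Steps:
E = Rational(275, 3) (E = Add(Rational(-1, 3), 92) = Rational(275, 3) ≈ 91.667)
Function('s')(N) = Add(6, Mul(2, Pow(N, 2))) (Function('s')(N) = Add(Add(Pow(N, 2), Pow(N, 2)), 6) = Add(Mul(2, Pow(N, 2)), 6) = Add(6, Mul(2, Pow(N, 2))))
Function('Z')(O) = 14 (Function('Z')(O) = Add(6, Mul(2, Pow(2, 2))) = Add(6, Mul(2, 4)) = Add(6, 8) = 14)
Add(Function('Z')(Mul(-1, E)), 40785) = Add(14, 40785) = 40799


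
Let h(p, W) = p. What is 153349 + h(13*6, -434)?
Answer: 153427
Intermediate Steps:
153349 + h(13*6, -434) = 153349 + 13*6 = 153349 + 78 = 153427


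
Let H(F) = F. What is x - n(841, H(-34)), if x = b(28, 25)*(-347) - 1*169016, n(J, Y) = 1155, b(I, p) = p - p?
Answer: -170171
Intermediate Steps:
b(I, p) = 0
x = -169016 (x = 0*(-347) - 1*169016 = 0 - 169016 = -169016)
x - n(841, H(-34)) = -169016 - 1*1155 = -169016 - 1155 = -170171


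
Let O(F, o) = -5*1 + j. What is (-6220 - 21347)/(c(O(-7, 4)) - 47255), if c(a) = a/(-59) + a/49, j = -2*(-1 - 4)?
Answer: 79696197/136614155 ≈ 0.58337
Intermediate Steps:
j = 10 (j = -2*(-5) = 10)
O(F, o) = 5 (O(F, o) = -5*1 + 10 = -5 + 10 = 5)
c(a) = 10*a/2891 (c(a) = a*(-1/59) + a*(1/49) = -a/59 + a/49 = 10*a/2891)
(-6220 - 21347)/(c(O(-7, 4)) - 47255) = (-6220 - 21347)/((10/2891)*5 - 47255) = -27567/(50/2891 - 47255) = -27567/(-136614155/2891) = -27567*(-2891/136614155) = 79696197/136614155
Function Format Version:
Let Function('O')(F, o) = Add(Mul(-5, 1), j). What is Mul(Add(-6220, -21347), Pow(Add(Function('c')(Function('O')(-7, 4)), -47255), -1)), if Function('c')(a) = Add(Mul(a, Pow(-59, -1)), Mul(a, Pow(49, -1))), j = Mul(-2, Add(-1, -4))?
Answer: Rational(79696197, 136614155) ≈ 0.58337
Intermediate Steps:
j = 10 (j = Mul(-2, -5) = 10)
Function('O')(F, o) = 5 (Function('O')(F, o) = Add(Mul(-5, 1), 10) = Add(-5, 10) = 5)
Function('c')(a) = Mul(Rational(10, 2891), a) (Function('c')(a) = Add(Mul(a, Rational(-1, 59)), Mul(a, Rational(1, 49))) = Add(Mul(Rational(-1, 59), a), Mul(Rational(1, 49), a)) = Mul(Rational(10, 2891), a))
Mul(Add(-6220, -21347), Pow(Add(Function('c')(Function('O')(-7, 4)), -47255), -1)) = Mul(Add(-6220, -21347), Pow(Add(Mul(Rational(10, 2891), 5), -47255), -1)) = Mul(-27567, Pow(Add(Rational(50, 2891), -47255), -1)) = Mul(-27567, Pow(Rational(-136614155, 2891), -1)) = Mul(-27567, Rational(-2891, 136614155)) = Rational(79696197, 136614155)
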